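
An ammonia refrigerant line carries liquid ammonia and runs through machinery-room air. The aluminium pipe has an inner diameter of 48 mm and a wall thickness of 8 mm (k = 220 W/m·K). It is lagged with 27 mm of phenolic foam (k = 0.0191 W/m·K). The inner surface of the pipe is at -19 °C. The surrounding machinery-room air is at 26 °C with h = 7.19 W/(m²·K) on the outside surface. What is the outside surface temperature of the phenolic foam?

Radial resistances (cylindrical: R_cond = ln(r_o/r_i)/(2πkL), R_conv = 1/(h·2πrL)):
R_aluminium pipe wall = ln(32/24)/(2π×220×1) = 2.081×10^-4 K/W
R_phenolic foam = ln(59/32)/(2π×0.0191×1) = 5.098 K/W
R_outer film = 1/(h_o·2πr_oL) = 1/(7.19×2π×0.059×1) = 0.3752 K/W
R_total = 5.473 K/W
Q = ΔT/R_total = 45/5.473
Q = 8.22 W/m
T_interface = T_inner + Q·ΣR(inner→interface) = -19 + 8.22×5.098

T ≈ 22.9 °C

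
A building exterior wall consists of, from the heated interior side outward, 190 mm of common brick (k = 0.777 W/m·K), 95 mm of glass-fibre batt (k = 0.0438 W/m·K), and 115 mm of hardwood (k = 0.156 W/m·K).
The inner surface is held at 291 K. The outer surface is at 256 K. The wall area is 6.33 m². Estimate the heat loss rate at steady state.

Series thermal resistances:
R_common brick = L/(kA) = 0.19/(0.777×6.33) = 0.03863 K/W
R_glass-fibre batt = L/(kA) = 0.095/(0.0438×6.33) = 0.3426 K/W
R_hardwood = L/(kA) = 0.115/(0.156×6.33) = 0.1165 K/W
R_total = 0.4977 K/W
Q = ΔT / R_total = 35 / 0.4977

Q ≈ 70.3 W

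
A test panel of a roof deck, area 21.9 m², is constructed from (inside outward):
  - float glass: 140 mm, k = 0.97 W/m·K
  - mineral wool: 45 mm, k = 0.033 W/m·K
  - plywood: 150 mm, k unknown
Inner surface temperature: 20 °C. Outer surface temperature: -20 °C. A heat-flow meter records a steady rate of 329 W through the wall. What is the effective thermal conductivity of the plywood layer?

Using the resistance-network approach (series):
R_float glass = L/(kA) = 0.14/(0.97×21.9) = 0.00659 K/W
R_mineral wool = L/(kA) = 0.045/(0.033×21.9) = 0.06227 K/W
Sum of known resistances R_other = 0.06886 K/W
Total R = ΔT/Q = 40/329 = 0.1216 K/W
R_plywood = R_total − R_other = 0.05272 K/W
k = L/(R·A) = 0.15/(0.05272×21.9)

k ≈ 0.13 W/(m·K)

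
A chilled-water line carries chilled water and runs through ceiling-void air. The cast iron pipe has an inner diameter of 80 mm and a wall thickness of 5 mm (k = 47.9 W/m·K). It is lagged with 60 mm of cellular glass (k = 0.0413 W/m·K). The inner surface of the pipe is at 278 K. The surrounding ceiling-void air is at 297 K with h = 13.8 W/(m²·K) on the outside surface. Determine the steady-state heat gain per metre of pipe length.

q′ ≈ 5.63 W/m

For a radial system each layer contributes R = ln(r_out/r_in)/(2πkL); films add R = 1/(hA).
R_cast iron pipe wall = ln(45/40)/(2π×47.9×1) = 3.914×10^-4 K/W
R_cellular glass = ln(105/45)/(2π×0.0413×1) = 3.265 K/W
R_outer film = 1/(h_o·2πr_oL) = 1/(13.8×2π×0.105×1) = 0.1098 K/W
R_total = 3.375 K/W
Q = ΔT/R_total = 19/3.375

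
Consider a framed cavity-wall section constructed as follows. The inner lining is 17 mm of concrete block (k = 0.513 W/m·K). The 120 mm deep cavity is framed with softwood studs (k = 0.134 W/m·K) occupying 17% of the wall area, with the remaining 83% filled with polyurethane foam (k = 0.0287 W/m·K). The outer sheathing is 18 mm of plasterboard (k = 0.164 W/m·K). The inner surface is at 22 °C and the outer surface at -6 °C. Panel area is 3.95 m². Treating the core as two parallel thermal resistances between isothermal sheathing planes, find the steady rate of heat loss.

Q ≈ 40.7 W

Sheathing layers in series; stud and cavity paths in parallel between them.
R_inner = 0.017/(0.513×3.95) = 0.008389 K/W
R_stud  = 0.12/(0.134×0.17×3.95) = 1.334 K/W
R_cav   = 0.12/(0.0287×0.83×3.95) = 1.275 K/W
1/R_core = 1/R_stud + 1/R_cav → R_core = 0.6519 K/W
R_outer = 0.018/(0.164×3.95) = 0.02779 K/W
R_total = 0.6881 K/W
Q = ΔT/R_total = 28/0.6881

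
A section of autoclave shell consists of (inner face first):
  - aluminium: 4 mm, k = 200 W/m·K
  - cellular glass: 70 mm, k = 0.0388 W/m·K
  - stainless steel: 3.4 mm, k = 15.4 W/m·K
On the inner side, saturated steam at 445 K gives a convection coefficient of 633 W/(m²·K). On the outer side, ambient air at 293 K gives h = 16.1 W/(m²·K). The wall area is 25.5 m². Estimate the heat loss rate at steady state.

Q ≈ 2070 W

Thermal resistances in series:
R_inner film = 1/(h_i·A) = 1/(633×25.5) = 6.195×10^-5 K/W
R_aluminium = L/(kA) = 0.004/(200×25.5) = 7.843×10^-7 K/W
R_cellular glass = L/(kA) = 0.07/(0.0388×25.5) = 0.07075 K/W
R_stainless steel = L/(kA) = 0.0034/(15.4×25.5) = 8.658×10^-6 K/W
R_outer film = 1/(h_o·A) = 1/(16.1×25.5) = 0.002436 K/W
R_total = 0.07326 K/W
Q = ΔT / R_total = 152 / 0.07326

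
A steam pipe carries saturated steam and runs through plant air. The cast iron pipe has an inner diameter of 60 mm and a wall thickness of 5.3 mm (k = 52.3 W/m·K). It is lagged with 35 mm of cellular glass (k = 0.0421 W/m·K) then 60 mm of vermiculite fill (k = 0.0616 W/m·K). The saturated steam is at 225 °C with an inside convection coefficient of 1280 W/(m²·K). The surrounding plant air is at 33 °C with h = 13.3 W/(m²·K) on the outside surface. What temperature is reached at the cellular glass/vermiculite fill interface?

T ≈ 108 °C

Radial resistances (cylindrical: R_cond = ln(r_o/r_i)/(2πkL), R_conv = 1/(h·2πrL)):
R_inner film = 1/(h_i·2πr₁L) = 1/(1280×2π×0.03×1) = 0.004145 K/W
R_cast iron pipe wall = ln(35.3/30)/(2π×52.3×1) = 4.951×10^-4 K/W
R_cellular glass = ln(70.3/35.3)/(2π×0.0421×1) = 2.604 K/W
R_vermiculite fill = ln(130.3/70.3)/(2π×0.0616×1) = 1.594 K/W
R_outer film = 1/(h_o·2πr_oL) = 1/(13.3×2π×0.1303×1) = 0.09184 K/W
R_total = 4.295 K/W
Q = ΔT/R_total = 192/4.295
Q = 44.7 W/m
T_interface = T_inner − Q·ΣR(inner→interface) = 225 − 44.7×2.609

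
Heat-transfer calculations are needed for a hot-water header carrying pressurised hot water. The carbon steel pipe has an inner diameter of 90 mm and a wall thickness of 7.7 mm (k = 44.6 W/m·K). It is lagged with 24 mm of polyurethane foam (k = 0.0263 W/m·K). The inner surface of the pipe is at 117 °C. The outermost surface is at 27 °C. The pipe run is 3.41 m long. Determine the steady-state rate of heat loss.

Q ≈ 135 W

Treating each annulus and film as a series resistance:
R_carbon steel pipe wall = ln(52.7/45)/(2π×44.6×3.41) = 1.653×10^-4 K/W
R_polyurethane foam = ln(76.7/52.7)/(2π×0.0263×3.41) = 0.666 K/W
R_total = 0.6662 K/W
Q = ΔT/R_total = 90/0.6662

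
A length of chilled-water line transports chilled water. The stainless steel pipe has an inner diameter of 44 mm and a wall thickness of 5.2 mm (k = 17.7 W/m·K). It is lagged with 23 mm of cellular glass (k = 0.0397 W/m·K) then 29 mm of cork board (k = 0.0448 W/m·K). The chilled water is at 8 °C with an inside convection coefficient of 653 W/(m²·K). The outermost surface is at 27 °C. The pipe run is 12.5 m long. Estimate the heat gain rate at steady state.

Q ≈ 58.1 W

For a radial system each layer contributes R = ln(r_out/r_in)/(2πkL); films add R = 1/(hA).
R_inner film = 1/(h_i·2πr₁L) = 1/(653×2π×0.022×12.5) = 8.863×10^-4 K/W
R_stainless steel pipe wall = ln(27.2/22)/(2π×17.7×12.5) = 1.526×10^-4 K/W
R_cellular glass = ln(50.2/27.2)/(2π×0.0397×12.5) = 0.1965 K/W
R_cork board = ln(79.2/50.2)/(2π×0.0448×12.5) = 0.1296 K/W
R_total = 0.3272 K/W
Q = ΔT/R_total = 19/0.3272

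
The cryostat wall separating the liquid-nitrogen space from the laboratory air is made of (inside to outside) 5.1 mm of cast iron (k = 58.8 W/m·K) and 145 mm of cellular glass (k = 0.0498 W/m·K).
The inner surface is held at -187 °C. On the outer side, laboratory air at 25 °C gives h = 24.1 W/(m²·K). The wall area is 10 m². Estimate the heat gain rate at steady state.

Model the wall as resistances in series:
R_cast iron = L/(kA) = 0.0051/(58.8×10) = 8.673×10^-6 K/W
R_cellular glass = L/(kA) = 0.145/(0.0498×10) = 0.2912 K/W
R_outer film = 1/(h_o·A) = 1/(24.1×10) = 0.004149 K/W
R_total = 0.2953 K/W
Q = ΔT / R_total = 212 / 0.2953

Q ≈ 718 W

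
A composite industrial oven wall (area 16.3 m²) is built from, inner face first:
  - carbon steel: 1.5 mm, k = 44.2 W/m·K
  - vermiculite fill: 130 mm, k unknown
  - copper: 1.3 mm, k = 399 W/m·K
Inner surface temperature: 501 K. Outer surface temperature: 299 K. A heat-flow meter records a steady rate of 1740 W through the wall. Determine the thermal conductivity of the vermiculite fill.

Thermal resistances in series:
R_carbon steel = L/(kA) = 0.0015/(44.2×16.3) = 2.082×10^-6 K/W
R_copper = L/(kA) = 0.0013/(399×16.3) = 1.999×10^-7 K/W
Sum of known resistances R_other = 2.282×10^-6 K/W
Total R = ΔT/Q = 202/1740 = 0.1161 K/W
R_vermiculite fill = R_total − R_other = 0.1161 K/W
k = L/(R·A) = 0.13/(0.1161×16.3)

k ≈ 0.0687 W/(m·K)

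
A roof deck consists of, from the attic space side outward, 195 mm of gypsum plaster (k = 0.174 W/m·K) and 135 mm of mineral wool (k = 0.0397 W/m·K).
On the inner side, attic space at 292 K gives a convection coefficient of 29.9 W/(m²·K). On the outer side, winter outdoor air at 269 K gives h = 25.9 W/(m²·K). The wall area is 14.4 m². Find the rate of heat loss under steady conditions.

Series thermal resistances:
R_inner film = 1/(h_i·A) = 1/(29.9×14.4) = 0.002323 K/W
R_gypsum plaster = L/(kA) = 0.195/(0.174×14.4) = 0.07783 K/W
R_mineral wool = L/(kA) = 0.135/(0.0397×14.4) = 0.2361 K/W
R_outer film = 1/(h_o·A) = 1/(25.9×14.4) = 0.002681 K/W
R_total = 0.319 K/W
Q = ΔT / R_total = 23 / 0.319

Q ≈ 72.1 W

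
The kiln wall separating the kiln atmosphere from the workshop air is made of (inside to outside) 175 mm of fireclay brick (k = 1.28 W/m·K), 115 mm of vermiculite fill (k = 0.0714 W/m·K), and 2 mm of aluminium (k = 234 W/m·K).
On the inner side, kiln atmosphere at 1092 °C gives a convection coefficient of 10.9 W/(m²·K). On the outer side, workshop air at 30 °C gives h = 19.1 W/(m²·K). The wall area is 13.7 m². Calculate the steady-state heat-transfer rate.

Series thermal resistances:
R_inner film = 1/(h_i·A) = 1/(10.9×13.7) = 0.006697 K/W
R_fireclay brick = L/(kA) = 0.175/(1.28×13.7) = 0.009979 K/W
R_vermiculite fill = L/(kA) = 0.115/(0.0714×13.7) = 0.1176 K/W
R_aluminium = L/(kA) = 0.002/(234×13.7) = 6.239×10^-7 K/W
R_outer film = 1/(h_o·A) = 1/(19.1×13.7) = 0.003822 K/W
R_total = 0.1381 K/W
Q = ΔT / R_total = 1062 / 0.1381

Q ≈ 7690 W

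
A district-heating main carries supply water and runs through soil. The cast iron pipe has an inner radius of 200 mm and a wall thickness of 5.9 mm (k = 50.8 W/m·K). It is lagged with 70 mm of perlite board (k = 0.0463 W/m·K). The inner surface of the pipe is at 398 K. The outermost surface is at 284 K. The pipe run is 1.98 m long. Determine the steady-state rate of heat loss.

Q ≈ 224 W

Treating each annulus and film as a series resistance:
R_cast iron pipe wall = ln(205.9/200)/(2π×50.8×1.98) = 4.6×10^-5 K/W
R_perlite board = ln(275.9/205.9)/(2π×0.0463×1.98) = 0.5081 K/W
R_total = 0.5081 K/W
Q = ΔT/R_total = 114/0.5081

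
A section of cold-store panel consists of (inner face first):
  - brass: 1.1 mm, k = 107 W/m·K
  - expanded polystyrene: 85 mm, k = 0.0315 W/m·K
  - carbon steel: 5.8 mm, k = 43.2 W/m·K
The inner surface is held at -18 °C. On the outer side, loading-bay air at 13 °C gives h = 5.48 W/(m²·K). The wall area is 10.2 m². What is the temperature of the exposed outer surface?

T ≈ 11 °C

Series thermal resistances:
R_brass = L/(kA) = 0.0011/(107×10.2) = 1.008×10^-6 K/W
R_expanded polystyrene = L/(kA) = 0.085/(0.0315×10.2) = 0.2646 K/W
R_carbon steel = L/(kA) = 0.0058/(43.2×10.2) = 1.316×10^-5 K/W
R_outer film = 1/(h_o·A) = 1/(5.48×10.2) = 0.01789 K/W
R_total = 0.2825 K/W;  Q = ΔT/R_total = 31/0.2825 = 109.8 W
T_interface = T_inner + Q·ΣR(inner→interface) = -18 + 110×0.2646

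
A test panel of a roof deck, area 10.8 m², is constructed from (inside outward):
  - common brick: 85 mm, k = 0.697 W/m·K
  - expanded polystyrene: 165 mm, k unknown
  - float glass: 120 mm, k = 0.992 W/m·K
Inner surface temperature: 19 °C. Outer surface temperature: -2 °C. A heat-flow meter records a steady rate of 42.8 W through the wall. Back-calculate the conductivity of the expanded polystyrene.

Treating each layer as a thermal resistance in series:
R_common brick = L/(kA) = 0.085/(0.697×10.8) = 0.01129 K/W
R_float glass = L/(kA) = 0.12/(0.992×10.8) = 0.0112 K/W
Sum of known resistances R_other = 0.02249 K/W
Total R = ΔT/Q = 21/42.8 = 0.4907 K/W
R_expanded polystyrene = R_total − R_other = 0.4682 K/W
k = L/(R·A) = 0.165/(0.4682×10.8)

k ≈ 0.0326 W/(m·K)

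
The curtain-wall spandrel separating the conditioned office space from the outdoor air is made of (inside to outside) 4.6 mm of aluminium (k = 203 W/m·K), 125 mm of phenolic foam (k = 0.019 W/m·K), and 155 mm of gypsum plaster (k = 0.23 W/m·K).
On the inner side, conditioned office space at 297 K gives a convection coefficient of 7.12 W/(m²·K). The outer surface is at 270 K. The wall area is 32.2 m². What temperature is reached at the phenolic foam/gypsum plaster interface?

T ≈ 272 K

Series thermal resistances:
R_inner film = 1/(h_i·A) = 1/(7.12×32.2) = 0.004362 K/W
R_aluminium = L/(kA) = 0.0046/(203×32.2) = 7.037×10^-7 K/W
R_phenolic foam = L/(kA) = 0.125/(0.019×32.2) = 0.2043 K/W
R_gypsum plaster = L/(kA) = 0.155/(0.23×32.2) = 0.02093 K/W
R_total = 0.2296 K/W;  Q = ΔT/R_total = 27/0.2296 = 117.6 W
T_interface = T_inner − Q·ΣR(inner→interface) = 297 − 118×0.2087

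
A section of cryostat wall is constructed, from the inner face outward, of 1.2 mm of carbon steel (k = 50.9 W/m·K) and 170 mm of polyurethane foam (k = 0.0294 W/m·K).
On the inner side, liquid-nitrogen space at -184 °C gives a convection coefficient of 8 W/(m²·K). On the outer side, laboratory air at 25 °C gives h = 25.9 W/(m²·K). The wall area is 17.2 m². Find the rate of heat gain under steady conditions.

Q ≈ 605 W

Treating each layer as a thermal resistance in series:
R_inner film = 1/(h_i·A) = 1/(8×17.2) = 0.007267 K/W
R_carbon steel = L/(kA) = 0.0012/(50.9×17.2) = 1.371×10^-6 K/W
R_polyurethane foam = L/(kA) = 0.17/(0.0294×17.2) = 0.3362 K/W
R_outer film = 1/(h_o·A) = 1/(25.9×17.2) = 0.002245 K/W
R_total = 0.3457 K/W
Q = ΔT / R_total = 209 / 0.3457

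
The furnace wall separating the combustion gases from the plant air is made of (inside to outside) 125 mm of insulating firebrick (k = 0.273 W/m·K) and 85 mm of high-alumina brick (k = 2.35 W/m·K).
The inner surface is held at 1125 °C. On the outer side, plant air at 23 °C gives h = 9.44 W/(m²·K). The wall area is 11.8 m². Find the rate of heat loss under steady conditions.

Q ≈ 21700 W

Series thermal resistances:
R_insulating firebrick = L/(kA) = 0.125/(0.273×11.8) = 0.0388 K/W
R_high-alumina brick = L/(kA) = 0.085/(2.35×11.8) = 0.003065 K/W
R_outer film = 1/(h_o·A) = 1/(9.44×11.8) = 0.008977 K/W
R_total = 0.05085 K/W
Q = ΔT / R_total = 1102 / 0.05085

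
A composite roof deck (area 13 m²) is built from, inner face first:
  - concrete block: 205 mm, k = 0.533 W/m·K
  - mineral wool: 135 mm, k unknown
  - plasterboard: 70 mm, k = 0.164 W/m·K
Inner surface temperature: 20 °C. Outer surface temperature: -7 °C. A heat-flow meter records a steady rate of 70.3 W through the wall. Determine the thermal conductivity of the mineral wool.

k ≈ 0.0323 W/(m·K)

Model the wall as resistances in series:
R_concrete block = L/(kA) = 0.205/(0.533×13) = 0.02959 K/W
R_plasterboard = L/(kA) = 0.07/(0.164×13) = 0.03283 K/W
Sum of known resistances R_other = 0.06242 K/W
Total R = ΔT/Q = 27/70.3 = 0.3841 K/W
R_mineral wool = R_total − R_other = 0.3216 K/W
k = L/(R·A) = 0.135/(0.3216×13)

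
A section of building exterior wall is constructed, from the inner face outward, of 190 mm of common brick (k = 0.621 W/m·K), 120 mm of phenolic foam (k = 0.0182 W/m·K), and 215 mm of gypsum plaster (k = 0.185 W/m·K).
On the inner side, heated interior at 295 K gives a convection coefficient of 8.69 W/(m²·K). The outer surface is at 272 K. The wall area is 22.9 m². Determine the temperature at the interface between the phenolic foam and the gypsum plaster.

Series thermal resistances:
R_inner film = 1/(h_i·A) = 1/(8.69×22.9) = 0.005025 K/W
R_common brick = L/(kA) = 0.19/(0.621×22.9) = 0.01336 K/W
R_phenolic foam = L/(kA) = 0.12/(0.0182×22.9) = 0.2879 K/W
R_gypsum plaster = L/(kA) = 0.215/(0.185×22.9) = 0.05075 K/W
R_total = 0.3571 K/W;  Q = ΔT/R_total = 23/0.3571 = 64.42 W
T_interface = T_inner − Q·ΣR(inner→interface) = 295 − 64.4×0.3063

T ≈ 275 K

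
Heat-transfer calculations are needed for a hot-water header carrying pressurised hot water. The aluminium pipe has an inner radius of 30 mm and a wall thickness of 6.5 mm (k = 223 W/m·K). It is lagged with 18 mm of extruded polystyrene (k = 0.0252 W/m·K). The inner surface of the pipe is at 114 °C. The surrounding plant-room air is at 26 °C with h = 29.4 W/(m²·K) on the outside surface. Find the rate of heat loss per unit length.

Treating each annulus and film as a series resistance:
R_aluminium pipe wall = ln(36.5/30)/(2π×223×1) = 1.4×10^-4 K/W
R_extruded polystyrene = ln(54.5/36.5)/(2π×0.0252×1) = 2.532 K/W
R_outer film = 1/(h_o·2πr_oL) = 1/(29.4×2π×0.0545×1) = 0.09933 K/W
R_total = 2.631 K/W
Q = ΔT/R_total = 88/2.631

q′ ≈ 33.4 W/m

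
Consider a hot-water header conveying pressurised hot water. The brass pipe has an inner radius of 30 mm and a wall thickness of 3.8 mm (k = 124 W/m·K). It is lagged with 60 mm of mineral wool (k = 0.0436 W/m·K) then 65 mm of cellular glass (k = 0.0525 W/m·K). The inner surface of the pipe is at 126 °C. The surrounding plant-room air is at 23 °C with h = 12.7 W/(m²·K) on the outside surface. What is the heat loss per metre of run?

Treating each annulus and film as a series resistance:
R_brass pipe wall = ln(33.8/30)/(2π×124×1) = 1.531×10^-4 K/W
R_mineral wool = ln(93.8/33.8)/(2π×0.0436×1) = 3.726 K/W
R_cellular glass = ln(158.8/93.8)/(2π×0.0525×1) = 1.596 K/W
R_outer film = 1/(h_o·2πr_oL) = 1/(12.7×2π×0.1588×1) = 0.07892 K/W
R_total = 5.401 K/W
Q = ΔT/R_total = 103/5.401

q′ ≈ 19.1 W/m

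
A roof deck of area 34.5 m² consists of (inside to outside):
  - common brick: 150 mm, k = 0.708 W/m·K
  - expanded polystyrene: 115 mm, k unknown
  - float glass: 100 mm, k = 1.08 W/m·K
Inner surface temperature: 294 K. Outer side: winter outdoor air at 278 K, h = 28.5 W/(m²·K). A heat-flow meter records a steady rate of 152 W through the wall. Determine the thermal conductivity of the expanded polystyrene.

k ≈ 0.0349 W/(m·K)

Using the resistance-network approach (series):
R_common brick = L/(kA) = 0.15/(0.708×34.5) = 0.006141 K/W
R_float glass = L/(kA) = 0.1/(1.08×34.5) = 0.002684 K/W
R_outer film = 1/(h_o·A) = 1/(28.5×34.5) = 0.001017 K/W
Sum of known resistances R_other = 0.009842 K/W
Total R = ΔT/Q = 16/152 = 0.1053 K/W
R_expanded polystyrene = R_total − R_other = 0.09542 K/W
k = L/(R·A) = 0.115/(0.09542×34.5)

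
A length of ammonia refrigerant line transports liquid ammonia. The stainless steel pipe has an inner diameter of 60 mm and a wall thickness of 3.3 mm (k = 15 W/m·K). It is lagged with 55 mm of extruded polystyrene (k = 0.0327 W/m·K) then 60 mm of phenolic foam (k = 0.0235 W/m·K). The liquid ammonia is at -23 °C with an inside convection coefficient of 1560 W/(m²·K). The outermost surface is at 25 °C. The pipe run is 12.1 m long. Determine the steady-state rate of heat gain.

Per-layer cylindrical resistances, series-summed:
R_inner film = 1/(h_i·2πr₁L) = 1/(1560×2π×0.03×12.1) = 2.811×10^-4 K/W
R_stainless steel pipe wall = ln(33.3/30)/(2π×15×12.1) = 9.151×10^-5 K/W
R_extruded polystyrene = ln(88.3/33.3)/(2π×0.0327×12.1) = 0.3923 K/W
R_phenolic foam = ln(148.3/88.3)/(2π×0.0235×12.1) = 0.2902 K/W
R_total = 0.6828 K/W
Q = ΔT/R_total = 48/0.6828

Q ≈ 70.3 W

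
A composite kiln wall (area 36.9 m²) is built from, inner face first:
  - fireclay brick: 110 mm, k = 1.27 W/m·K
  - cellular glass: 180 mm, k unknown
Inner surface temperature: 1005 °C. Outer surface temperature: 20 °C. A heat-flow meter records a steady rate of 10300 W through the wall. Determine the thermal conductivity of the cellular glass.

Model the wall as resistances in series:
R_fireclay brick = L/(kA) = 0.11/(1.27×36.9) = 0.002347 K/W
Sum of known resistances R_other = 0.002347 K/W
Total R = ΔT/Q = 985/10300 = 0.09563 K/W
R_cellular glass = R_total − R_other = 0.09328 K/W
k = L/(R·A) = 0.18/(0.09328×36.9)

k ≈ 0.0523 W/(m·K)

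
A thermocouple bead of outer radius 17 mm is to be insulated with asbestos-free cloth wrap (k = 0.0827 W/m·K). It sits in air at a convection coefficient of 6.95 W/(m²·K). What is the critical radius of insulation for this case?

r_cr ≈ 23.8 mm

For a sphere r_cr = 2k/h = 2×0.0827/6.95
r_cr = 23.8 mm; since the bare radius (17 mm) is below r_cr, adding a thin layer of insulation will *increase* heat loss.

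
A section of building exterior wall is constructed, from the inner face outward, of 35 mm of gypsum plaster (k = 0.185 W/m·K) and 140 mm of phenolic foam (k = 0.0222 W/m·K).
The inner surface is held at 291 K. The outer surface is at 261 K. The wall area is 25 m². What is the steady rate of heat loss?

Q ≈ 115 W

Thermal resistances in series:
R_gypsum plaster = L/(kA) = 0.035/(0.185×25) = 0.007568 K/W
R_phenolic foam = L/(kA) = 0.14/(0.0222×25) = 0.2523 K/W
R_total = 0.2598 K/W
Q = ΔT / R_total = 30 / 0.2598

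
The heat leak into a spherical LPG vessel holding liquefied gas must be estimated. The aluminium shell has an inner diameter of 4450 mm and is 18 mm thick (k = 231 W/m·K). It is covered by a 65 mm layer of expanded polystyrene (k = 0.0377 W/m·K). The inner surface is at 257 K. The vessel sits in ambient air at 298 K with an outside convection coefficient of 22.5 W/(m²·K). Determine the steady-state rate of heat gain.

Radial (spherical) resistances in series:
R_aluminium shell = (1/2.225 − 1/2.243)/(4π×231) = 1.242×10^-6 K/W
R_expanded polystyrene = (1/2.243 − 1/2.308)/(4π×0.0377) = 0.0265 K/W
R_outer film = 1/(h·4πr_o²) = 1/(22.5×4π×2.308²) = 6.64×10^-4 K/W
R_total = 0.02717 K/W
Q = ΔT/R_total = 41/0.02717

Q ≈ 1510 W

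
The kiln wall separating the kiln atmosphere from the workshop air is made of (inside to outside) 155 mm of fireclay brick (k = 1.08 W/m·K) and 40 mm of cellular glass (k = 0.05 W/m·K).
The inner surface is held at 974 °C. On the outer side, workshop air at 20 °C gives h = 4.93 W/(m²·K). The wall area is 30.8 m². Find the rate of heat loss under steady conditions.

Model the wall as resistances in series:
R_fireclay brick = L/(kA) = 0.155/(1.08×30.8) = 0.00466 K/W
R_cellular glass = L/(kA) = 0.04/(0.05×30.8) = 0.02597 K/W
R_outer film = 1/(h_o·A) = 1/(4.93×30.8) = 0.006586 K/W
R_total = 0.03722 K/W
Q = ΔT / R_total = 954 / 0.03722

Q ≈ 25600 W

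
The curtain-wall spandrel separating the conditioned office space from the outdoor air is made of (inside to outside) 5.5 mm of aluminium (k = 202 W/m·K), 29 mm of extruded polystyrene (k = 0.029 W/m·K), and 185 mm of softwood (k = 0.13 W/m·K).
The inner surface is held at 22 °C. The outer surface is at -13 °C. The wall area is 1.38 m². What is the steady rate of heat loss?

Q ≈ 19.9 W

Model the wall as resistances in series:
R_aluminium = L/(kA) = 0.0055/(202×1.38) = 1.973×10^-5 K/W
R_extruded polystyrene = L/(kA) = 0.029/(0.029×1.38) = 0.7246 K/W
R_softwood = L/(kA) = 0.185/(0.13×1.38) = 1.031 K/W
R_total = 1.756 K/W
Q = ΔT / R_total = 35 / 1.756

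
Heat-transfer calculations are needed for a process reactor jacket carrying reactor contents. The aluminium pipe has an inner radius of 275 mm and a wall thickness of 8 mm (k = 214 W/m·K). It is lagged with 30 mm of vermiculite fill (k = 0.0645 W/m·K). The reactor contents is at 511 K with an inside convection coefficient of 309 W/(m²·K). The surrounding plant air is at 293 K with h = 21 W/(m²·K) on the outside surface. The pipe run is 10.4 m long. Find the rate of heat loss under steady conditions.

Cylindrical conduction, so R = ln(r₂/r₁)/(2πkL) per layer, in series:
R_inner film = 1/(h_i·2πr₁L) = 1/(309×2π×0.275×10.4) = 1.801×10^-4 K/W
R_aluminium pipe wall = ln(283/275)/(2π×214×10.4) = 2.051×10^-6 K/W
R_vermiculite fill = ln(313/283)/(2π×0.0645×10.4) = 0.02391 K/W
R_outer film = 1/(h_o·2πr_oL) = 1/(21×2π×0.313×10.4) = 0.002328 K/W
R_total = 0.02642 K/W
Q = ΔT/R_total = 218/0.02642

Q ≈ 8250 W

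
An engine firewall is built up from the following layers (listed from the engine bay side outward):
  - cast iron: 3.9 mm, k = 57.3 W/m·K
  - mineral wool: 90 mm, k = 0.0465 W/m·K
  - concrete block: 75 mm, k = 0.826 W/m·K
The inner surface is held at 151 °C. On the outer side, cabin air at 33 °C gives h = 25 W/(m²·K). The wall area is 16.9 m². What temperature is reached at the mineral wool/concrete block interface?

Series thermal resistances:
R_cast iron = L/(kA) = 0.0039/(57.3×16.9) = 4.027×10^-6 K/W
R_mineral wool = L/(kA) = 0.09/(0.0465×16.9) = 0.1145 K/W
R_concrete block = L/(kA) = 0.075/(0.826×16.9) = 0.005373 K/W
R_outer film = 1/(h_o·A) = 1/(25×16.9) = 0.002367 K/W
R_total = 0.1223 K/W;  Q = ΔT/R_total = 118/0.1223 = 965.1 W
T_interface = T_inner − Q·ΣR(inner→interface) = 151 − 965×0.1145

T ≈ 40.5 °C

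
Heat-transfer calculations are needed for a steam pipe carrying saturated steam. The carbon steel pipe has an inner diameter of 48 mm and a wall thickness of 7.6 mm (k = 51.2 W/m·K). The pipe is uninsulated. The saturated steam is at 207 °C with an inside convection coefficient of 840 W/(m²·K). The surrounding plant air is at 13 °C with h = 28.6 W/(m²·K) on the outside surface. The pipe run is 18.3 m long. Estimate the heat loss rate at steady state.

Treating each annulus and film as a series resistance:
R_inner film = 1/(h_i·2πr₁L) = 1/(840×2π×0.024×18.3) = 4.314×10^-4 K/W
R_carbon steel pipe wall = ln(31.6/24)/(2π×51.2×18.3) = 4.673×10^-5 K/W
R_outer film = 1/(h_o·2πr_oL) = 1/(28.6×2π×0.0316×18.3) = 0.009623 K/W
R_total = 0.0101 K/W
Q = ΔT/R_total = 194/0.0101

Q ≈ 19200 W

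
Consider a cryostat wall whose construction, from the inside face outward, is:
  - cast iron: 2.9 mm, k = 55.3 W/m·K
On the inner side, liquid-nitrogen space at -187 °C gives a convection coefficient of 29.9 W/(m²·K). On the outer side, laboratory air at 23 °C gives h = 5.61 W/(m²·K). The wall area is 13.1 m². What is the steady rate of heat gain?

Q ≈ 13000 W

Series thermal resistances:
R_inner film = 1/(h_i·A) = 1/(29.9×13.1) = 0.002553 K/W
R_cast iron = L/(kA) = 0.0029/(55.3×13.1) = 4.003×10^-6 K/W
R_outer film = 1/(h_o·A) = 1/(5.61×13.1) = 0.01361 K/W
R_total = 0.01616 K/W
Q = ΔT / R_total = 210 / 0.01616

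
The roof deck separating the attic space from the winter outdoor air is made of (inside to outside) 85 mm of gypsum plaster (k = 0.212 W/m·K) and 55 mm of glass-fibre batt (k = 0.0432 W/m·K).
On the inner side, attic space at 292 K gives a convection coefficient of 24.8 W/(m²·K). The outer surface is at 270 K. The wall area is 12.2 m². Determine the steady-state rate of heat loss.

Using the resistance-network approach (series):
R_inner film = 1/(h_i·A) = 1/(24.8×12.2) = 0.003305 K/W
R_gypsum plaster = L/(kA) = 0.085/(0.212×12.2) = 0.03286 K/W
R_glass-fibre batt = L/(kA) = 0.055/(0.0432×12.2) = 0.1044 K/W
R_total = 0.1405 K/W
Q = ΔT / R_total = 22 / 0.1405

Q ≈ 157 W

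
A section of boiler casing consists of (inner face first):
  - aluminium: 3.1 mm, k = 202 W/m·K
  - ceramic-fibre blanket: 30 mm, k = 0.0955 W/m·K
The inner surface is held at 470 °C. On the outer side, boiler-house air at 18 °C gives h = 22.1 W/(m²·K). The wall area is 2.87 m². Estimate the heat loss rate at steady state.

Treating each layer as a thermal resistance in series:
R_aluminium = L/(kA) = 0.0031/(202×2.87) = 5.347×10^-6 K/W
R_ceramic-fibre blanket = L/(kA) = 0.03/(0.0955×2.87) = 0.1095 K/W
R_outer film = 1/(h_o·A) = 1/(22.1×2.87) = 0.01577 K/W
R_total = 0.1252 K/W
Q = ΔT / R_total = 452 / 0.1252

Q ≈ 3610 W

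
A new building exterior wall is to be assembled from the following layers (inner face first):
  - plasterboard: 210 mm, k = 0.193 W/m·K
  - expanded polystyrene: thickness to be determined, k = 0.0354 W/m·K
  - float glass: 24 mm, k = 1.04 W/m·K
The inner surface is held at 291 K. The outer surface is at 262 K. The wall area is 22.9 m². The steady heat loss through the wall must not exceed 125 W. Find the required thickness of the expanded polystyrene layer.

L ≈ 149 mm

Thermal resistances in series:
R_plasterboard = L/(kA) = 0.21/(0.193×22.9) = 0.04751 K/W
R_float glass = L/(kA) = 0.024/(1.04×22.9) = 0.001008 K/W
Sum of the known resistances R_other = 0.04852 K/W
Required total resistance R_tot = ΔT/Q_allow = 29/125 = 0.232 K/W
R_expanded polystyrene = R_tot − R_other = 0.1835 K/W
L = R·k·A = 0.1835×0.0354×22.9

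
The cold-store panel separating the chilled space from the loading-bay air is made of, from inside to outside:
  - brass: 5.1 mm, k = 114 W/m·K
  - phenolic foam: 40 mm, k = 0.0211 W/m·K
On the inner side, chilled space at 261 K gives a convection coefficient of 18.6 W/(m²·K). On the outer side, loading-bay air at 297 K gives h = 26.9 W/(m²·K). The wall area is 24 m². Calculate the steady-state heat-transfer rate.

Q ≈ 435 W

Model the wall as resistances in series:
R_inner film = 1/(h_i·A) = 1/(18.6×24) = 0.00224 K/W
R_brass = L/(kA) = 0.0051/(114×24) = 1.864×10^-6 K/W
R_phenolic foam = L/(kA) = 0.04/(0.0211×24) = 0.07899 K/W
R_outer film = 1/(h_o·A) = 1/(26.9×24) = 0.001549 K/W
R_total = 0.08278 K/W
Q = ΔT / R_total = 36 / 0.08278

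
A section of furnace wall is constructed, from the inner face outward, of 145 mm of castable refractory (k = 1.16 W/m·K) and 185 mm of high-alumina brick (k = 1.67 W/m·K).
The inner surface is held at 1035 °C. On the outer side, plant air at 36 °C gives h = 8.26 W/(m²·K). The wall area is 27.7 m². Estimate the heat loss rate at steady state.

Model the wall as resistances in series:
R_castable refractory = L/(kA) = 0.145/(1.16×27.7) = 0.004513 K/W
R_high-alumina brick = L/(kA) = 0.185/(1.67×27.7) = 0.003999 K/W
R_outer film = 1/(h_o·A) = 1/(8.26×27.7) = 0.004371 K/W
R_total = 0.01288 K/W
Q = ΔT / R_total = 999 / 0.01288

Q ≈ 77500 W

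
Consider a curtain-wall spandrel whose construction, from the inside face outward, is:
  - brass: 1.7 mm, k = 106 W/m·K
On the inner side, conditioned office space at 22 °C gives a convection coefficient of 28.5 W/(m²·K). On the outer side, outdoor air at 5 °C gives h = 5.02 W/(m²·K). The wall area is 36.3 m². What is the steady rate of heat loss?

Model the wall as resistances in series:
R_inner film = 1/(h_i·A) = 1/(28.5×36.3) = 9.666×10^-4 K/W
R_brass = L/(kA) = 0.0017/(106×36.3) = 4.418×10^-7 K/W
R_outer film = 1/(h_o·A) = 1/(5.02×36.3) = 0.005488 K/W
R_total = 0.006455 K/W
Q = ΔT / R_total = 17 / 0.006455

Q ≈ 2630 W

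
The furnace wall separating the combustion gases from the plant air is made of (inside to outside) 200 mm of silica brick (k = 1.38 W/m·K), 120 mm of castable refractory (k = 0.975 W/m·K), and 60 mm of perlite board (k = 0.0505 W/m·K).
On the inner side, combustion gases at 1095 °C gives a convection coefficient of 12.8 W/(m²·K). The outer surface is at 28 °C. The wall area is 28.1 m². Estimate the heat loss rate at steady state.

Q ≈ 19500 W

Treating each layer as a thermal resistance in series:
R_inner film = 1/(h_i·A) = 1/(12.8×28.1) = 0.00278 K/W
R_silica brick = L/(kA) = 0.2/(1.38×28.1) = 0.005158 K/W
R_castable refractory = L/(kA) = 0.12/(0.975×28.1) = 0.00438 K/W
R_perlite board = L/(kA) = 0.06/(0.0505×28.1) = 0.04228 K/W
R_total = 0.0546 K/W
Q = ΔT / R_total = 1067 / 0.0546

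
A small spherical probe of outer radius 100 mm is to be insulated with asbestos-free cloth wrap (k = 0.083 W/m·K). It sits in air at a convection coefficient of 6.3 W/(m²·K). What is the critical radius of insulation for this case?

For a sphere r_cr = 2k/h = 2×0.083/6.3
r_cr = 26.3 mm; since the bare radius (100 mm) is above r_cr, any added insulation will reduce heat loss.

r_cr ≈ 26.3 mm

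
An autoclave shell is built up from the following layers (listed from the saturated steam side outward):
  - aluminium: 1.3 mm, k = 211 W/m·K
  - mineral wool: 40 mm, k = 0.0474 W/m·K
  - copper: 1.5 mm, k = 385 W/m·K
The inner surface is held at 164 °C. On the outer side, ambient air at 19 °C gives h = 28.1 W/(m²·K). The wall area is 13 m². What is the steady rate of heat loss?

Using the resistance-network approach (series):
R_aluminium = L/(kA) = 0.0013/(211×13) = 4.739×10^-7 K/W
R_mineral wool = L/(kA) = 0.04/(0.0474×13) = 0.06491 K/W
R_copper = L/(kA) = 0.0015/(385×13) = 2.997×10^-7 K/W
R_outer film = 1/(h_o·A) = 1/(28.1×13) = 0.002737 K/W
R_total = 0.06765 K/W
Q = ΔT / R_total = 145 / 0.06765

Q ≈ 2140 W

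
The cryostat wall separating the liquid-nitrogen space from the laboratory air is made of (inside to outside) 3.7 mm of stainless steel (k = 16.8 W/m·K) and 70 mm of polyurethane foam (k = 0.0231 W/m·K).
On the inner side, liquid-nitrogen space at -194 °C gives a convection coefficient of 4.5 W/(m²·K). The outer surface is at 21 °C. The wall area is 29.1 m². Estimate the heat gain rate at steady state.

Model the wall as resistances in series:
R_inner film = 1/(h_i·A) = 1/(4.5×29.1) = 0.007637 K/W
R_stainless steel = L/(kA) = 0.0037/(16.8×29.1) = 7.568×10^-6 K/W
R_polyurethane foam = L/(kA) = 0.07/(0.0231×29.1) = 0.1041 K/W
R_total = 0.1118 K/W
Q = ΔT / R_total = 215 / 0.1118

Q ≈ 1920 W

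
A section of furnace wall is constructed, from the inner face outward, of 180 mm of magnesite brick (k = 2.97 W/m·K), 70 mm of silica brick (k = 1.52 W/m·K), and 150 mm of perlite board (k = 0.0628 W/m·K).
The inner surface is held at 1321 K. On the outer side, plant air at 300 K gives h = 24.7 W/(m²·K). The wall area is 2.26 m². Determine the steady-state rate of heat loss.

Using the resistance-network approach (series):
R_magnesite brick = L/(kA) = 0.18/(2.97×2.26) = 0.02682 K/W
R_silica brick = L/(kA) = 0.07/(1.52×2.26) = 0.02038 K/W
R_perlite board = L/(kA) = 0.15/(0.0628×2.26) = 1.057 K/W
R_outer film = 1/(h_o·A) = 1/(24.7×2.26) = 0.01791 K/W
R_total = 1.122 K/W
Q = ΔT / R_total = 1021 / 1.122

Q ≈ 910 W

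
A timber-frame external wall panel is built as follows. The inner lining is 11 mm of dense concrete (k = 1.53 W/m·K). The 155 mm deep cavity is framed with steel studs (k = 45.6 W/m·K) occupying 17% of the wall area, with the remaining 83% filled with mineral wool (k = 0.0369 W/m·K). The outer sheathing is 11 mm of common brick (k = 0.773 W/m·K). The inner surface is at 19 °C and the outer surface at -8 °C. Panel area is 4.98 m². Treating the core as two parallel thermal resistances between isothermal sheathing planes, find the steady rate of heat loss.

Q ≈ 3250 W

Sheathing layers in series; stud and cavity paths in parallel between them.
R_inner = 0.011/(1.53×4.98) = 0.001444 K/W
R_stud  = 0.155/(45.6×0.17×4.98) = 0.004015 K/W
R_cav   = 0.155/(0.0369×0.83×4.98) = 1.016 K/W
1/R_core = 1/R_stud + 1/R_cav → R_core = 0.003999 K/W
R_outer = 0.011/(0.773×4.98) = 0.002857 K/W
R_total = 0.0083 K/W
Q = ΔT/R_total = 27/0.0083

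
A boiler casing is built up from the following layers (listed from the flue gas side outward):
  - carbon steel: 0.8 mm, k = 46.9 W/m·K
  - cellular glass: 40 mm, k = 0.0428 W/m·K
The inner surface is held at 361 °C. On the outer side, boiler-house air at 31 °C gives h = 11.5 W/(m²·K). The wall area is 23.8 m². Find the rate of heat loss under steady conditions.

Q ≈ 7690 W

Thermal resistances in series:
R_carbon steel = L/(kA) = 0.0008/(46.9×23.8) = 7.167×10^-7 K/W
R_cellular glass = L/(kA) = 0.04/(0.0428×23.8) = 0.03927 K/W
R_outer film = 1/(h_o·A) = 1/(11.5×23.8) = 0.003654 K/W
R_total = 0.04292 K/W
Q = ΔT / R_total = 330 / 0.04292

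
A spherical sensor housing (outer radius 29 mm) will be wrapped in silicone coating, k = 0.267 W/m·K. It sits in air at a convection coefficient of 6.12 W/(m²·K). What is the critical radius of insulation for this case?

For a sphere r_cr = 2k/h = 2×0.267/6.12
r_cr = 87.3 mm; since the bare radius (29 mm) is below r_cr, adding a thin layer of insulation will *increase* heat loss.

r_cr ≈ 87.3 mm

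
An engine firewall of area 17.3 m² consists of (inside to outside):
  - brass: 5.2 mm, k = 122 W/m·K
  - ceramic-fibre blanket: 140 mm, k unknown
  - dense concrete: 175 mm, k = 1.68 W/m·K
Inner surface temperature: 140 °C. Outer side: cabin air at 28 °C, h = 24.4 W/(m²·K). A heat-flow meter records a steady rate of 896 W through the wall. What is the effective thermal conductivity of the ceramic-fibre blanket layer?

k ≈ 0.0694 W/(m·K)

Using the resistance-network approach (series):
R_brass = L/(kA) = 0.0052/(122×17.3) = 2.464×10^-6 K/W
R_dense concrete = L/(kA) = 0.175/(1.68×17.3) = 0.006021 K/W
R_outer film = 1/(h_o·A) = 1/(24.4×17.3) = 0.002369 K/W
Sum of known resistances R_other = 0.008393 K/W
Total R = ΔT/Q = 112/896 = 0.125 K/W
R_ceramic-fibre blanket = R_total − R_other = 0.1166 K/W
k = L/(R·A) = 0.14/(0.1166×17.3)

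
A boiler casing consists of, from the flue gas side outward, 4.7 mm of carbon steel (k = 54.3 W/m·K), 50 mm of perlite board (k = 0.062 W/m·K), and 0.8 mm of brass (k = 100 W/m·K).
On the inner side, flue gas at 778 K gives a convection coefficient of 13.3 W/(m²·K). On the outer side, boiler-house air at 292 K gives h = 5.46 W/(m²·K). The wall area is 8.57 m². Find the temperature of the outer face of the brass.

T ≈ 376 K

Treating each layer as a thermal resistance in series:
R_inner film = 1/(h_i·A) = 1/(13.3×8.57) = 0.008773 K/W
R_carbon steel = L/(kA) = 0.0047/(54.3×8.57) = 1.01×10^-5 K/W
R_perlite board = L/(kA) = 0.05/(0.062×8.57) = 0.0941 K/W
R_brass = L/(kA) = 0.0008/(100×8.57) = 9.335×10^-7 K/W
R_outer film = 1/(h_o·A) = 1/(5.46×8.57) = 0.02137 K/W
R_total = 0.1243 K/W;  Q = ΔT/R_total = 486/0.1243 = 3911 W
T_interface = T_inner − Q·ΣR(inner→interface) = 778 − 3910×0.1029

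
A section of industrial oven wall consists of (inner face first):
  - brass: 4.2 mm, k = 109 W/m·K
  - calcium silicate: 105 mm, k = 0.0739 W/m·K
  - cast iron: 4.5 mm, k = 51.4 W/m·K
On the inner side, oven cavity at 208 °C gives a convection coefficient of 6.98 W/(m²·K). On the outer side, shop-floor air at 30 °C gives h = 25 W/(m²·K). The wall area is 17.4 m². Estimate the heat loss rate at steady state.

Series thermal resistances:
R_inner film = 1/(h_i·A) = 1/(6.98×17.4) = 0.008234 K/W
R_brass = L/(kA) = 0.0042/(109×17.4) = 2.214×10^-6 K/W
R_calcium silicate = L/(kA) = 0.105/(0.0739×17.4) = 0.08166 K/W
R_cast iron = L/(kA) = 0.0045/(51.4×17.4) = 5.032×10^-6 K/W
R_outer film = 1/(h_o·A) = 1/(25×17.4) = 0.002299 K/W
R_total = 0.0922 K/W
Q = ΔT / R_total = 178 / 0.0922

Q ≈ 1930 W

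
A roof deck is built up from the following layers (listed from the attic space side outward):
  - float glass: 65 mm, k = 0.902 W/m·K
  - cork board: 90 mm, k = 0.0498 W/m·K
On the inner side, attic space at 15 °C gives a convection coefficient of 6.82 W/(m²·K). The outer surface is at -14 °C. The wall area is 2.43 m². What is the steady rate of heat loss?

Treating each layer as a thermal resistance in series:
R_inner film = 1/(h_i·A) = 1/(6.82×2.43) = 0.06034 K/W
R_float glass = L/(kA) = 0.065/(0.902×2.43) = 0.02966 K/W
R_cork board = L/(kA) = 0.09/(0.0498×2.43) = 0.7437 K/W
R_total = 0.8337 K/W
Q = ΔT / R_total = 29 / 0.8337

Q ≈ 34.8 W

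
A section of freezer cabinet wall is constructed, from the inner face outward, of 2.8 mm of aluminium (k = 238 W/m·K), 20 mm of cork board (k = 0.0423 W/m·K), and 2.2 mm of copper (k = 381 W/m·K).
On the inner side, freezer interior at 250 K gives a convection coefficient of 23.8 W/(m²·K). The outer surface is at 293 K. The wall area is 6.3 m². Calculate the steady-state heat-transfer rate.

Q ≈ 526 W

Series thermal resistances:
R_inner film = 1/(h_i·A) = 1/(23.8×6.3) = 0.006669 K/W
R_aluminium = L/(kA) = 0.0028/(238×6.3) = 1.867×10^-6 K/W
R_cork board = L/(kA) = 0.02/(0.0423×6.3) = 0.07505 K/W
R_copper = L/(kA) = 0.0022/(381×6.3) = 9.166×10^-7 K/W
R_total = 0.08172 K/W
Q = ΔT / R_total = 43 / 0.08172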